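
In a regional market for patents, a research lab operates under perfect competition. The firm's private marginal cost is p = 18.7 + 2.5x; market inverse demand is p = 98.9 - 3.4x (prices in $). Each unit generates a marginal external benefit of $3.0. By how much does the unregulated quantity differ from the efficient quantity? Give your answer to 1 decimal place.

0.5 units

Market equilibrium (private): 18.7 + 2.5x = 98.9 - 3.4x → x_m = 13.5932.
Social marginal cost = private MC − MEB = 15.7 + 2.5x.
Set SMC = demand: 15.7 + 2.5x = 98.9 - 3.4x → x* = 14.1017.
Gap = |13.5932 − 14.1017| = 0.5085.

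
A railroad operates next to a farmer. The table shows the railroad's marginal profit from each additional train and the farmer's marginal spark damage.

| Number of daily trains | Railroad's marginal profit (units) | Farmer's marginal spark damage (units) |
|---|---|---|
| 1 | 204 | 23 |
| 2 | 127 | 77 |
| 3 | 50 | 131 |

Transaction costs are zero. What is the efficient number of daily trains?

Bargaining reaches the level where marginal profit last exceeds marginal spark damage.
That holds through level 2 (127 ≥ 77) but not at 3 (50 < 131).

2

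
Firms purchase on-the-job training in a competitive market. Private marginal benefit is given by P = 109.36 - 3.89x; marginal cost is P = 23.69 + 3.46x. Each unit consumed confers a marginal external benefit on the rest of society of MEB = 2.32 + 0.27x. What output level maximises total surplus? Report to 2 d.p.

Social marginal benefit = demand + MEB = 111.68 - 3.62x.
Set SMB = MC: 111.68 - 3.62x = 23.69 + 3.46x → x* = 12.4280.

x* = 12.43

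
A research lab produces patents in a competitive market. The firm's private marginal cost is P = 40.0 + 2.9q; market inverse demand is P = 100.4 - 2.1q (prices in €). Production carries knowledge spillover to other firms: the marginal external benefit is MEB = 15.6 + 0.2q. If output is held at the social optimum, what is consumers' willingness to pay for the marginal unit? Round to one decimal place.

Social marginal cost = private MC − MEB = 24.4 + 2.7q.
Set SMC = demand: 24.4 + 2.7q = 100.4 - 2.1q → q* = 15.8333.
Consumer price on the demand curve at q*: 100.4 − 2.1×15.8333 = 67.1501.

P = €67.2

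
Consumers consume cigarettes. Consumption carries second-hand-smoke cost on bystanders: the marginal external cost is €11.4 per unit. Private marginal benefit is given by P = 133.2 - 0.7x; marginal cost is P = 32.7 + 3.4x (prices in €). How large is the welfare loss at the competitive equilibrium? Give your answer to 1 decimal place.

Market equilibrium (private): 32.7 + 3.4x = 133.2 - 0.7x → x_m = 24.5122.
Social marginal benefit = demand − MEC = 121.8 - 0.7x.
Set SMB = MC: 121.8 - 0.7x = 32.7 + 3.4x → x* = 21.7317.
Between x* and x_m the wedge MC − SMB runs linearly from 0 to MEC(x_m), so the loss is a triangle.
DWL = ½ × 2.7805 × 11.4000 = 15.8489.

DWL = €15.8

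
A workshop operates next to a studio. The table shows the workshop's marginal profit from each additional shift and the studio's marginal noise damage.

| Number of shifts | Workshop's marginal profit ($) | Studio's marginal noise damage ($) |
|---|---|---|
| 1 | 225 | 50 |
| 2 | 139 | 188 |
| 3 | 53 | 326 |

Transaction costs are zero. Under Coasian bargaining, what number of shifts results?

Bargaining reaches the level where marginal profit last exceeds marginal noise damage.
That holds through level 1 (225 ≥ 50) but not at 2 (139 < 188).

1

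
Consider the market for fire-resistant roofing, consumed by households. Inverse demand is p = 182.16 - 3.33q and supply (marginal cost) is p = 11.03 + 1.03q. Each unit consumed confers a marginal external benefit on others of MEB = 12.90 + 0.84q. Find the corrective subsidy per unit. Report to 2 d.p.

subsidy = 56.82 per unit

Social marginal benefit = demand + MEB = 195.06 - 2.49q.
Set SMB = MC: 195.06 - 2.49q = 11.03 + 1.03q → q* = 52.2813.
The Pigouvian subsidy equals MEB at q*: 12.90 + 0.84×52.2813 = 56.8163.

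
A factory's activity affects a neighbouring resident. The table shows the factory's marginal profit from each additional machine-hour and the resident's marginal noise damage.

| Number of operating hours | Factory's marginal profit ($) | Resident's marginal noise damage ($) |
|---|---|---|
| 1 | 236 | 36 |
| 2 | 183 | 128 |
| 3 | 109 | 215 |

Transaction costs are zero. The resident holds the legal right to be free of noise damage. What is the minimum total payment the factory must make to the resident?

$164

Efficient level: marginal profit ≥ marginal noise damage through level 2, so k* = 2.
With the resident holding the right, the factory must at least compensate total damage at k*: 36 + 128 = 164.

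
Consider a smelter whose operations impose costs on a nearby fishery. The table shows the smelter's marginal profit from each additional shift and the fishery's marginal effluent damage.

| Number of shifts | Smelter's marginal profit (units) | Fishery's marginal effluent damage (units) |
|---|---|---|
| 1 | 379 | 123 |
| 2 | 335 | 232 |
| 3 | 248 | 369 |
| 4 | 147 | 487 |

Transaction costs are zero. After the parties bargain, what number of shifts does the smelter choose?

2

Bargaining reaches the level where marginal profit last exceeds marginal effluent damage.
That holds through level 2 (335 ≥ 232) but not at 3 (248 < 369).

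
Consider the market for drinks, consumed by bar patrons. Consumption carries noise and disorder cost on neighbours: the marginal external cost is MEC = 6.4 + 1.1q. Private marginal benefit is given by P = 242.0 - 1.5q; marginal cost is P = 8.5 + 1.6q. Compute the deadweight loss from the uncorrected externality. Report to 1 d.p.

Market equilibrium (private): 8.5 + 1.6q = 242.0 - 1.5q → q_m = 75.3226.
Social marginal benefit = demand − MEC = 235.6 - 2.6q.
Set SMB = MC: 235.6 - 2.6q = 8.5 + 1.6q → q* = 54.0714.
Between q* and q_m the wedge MC − SMB runs linearly from 0 to MEC(q_m), so the loss is a triangle.
DWL = ½ × 21.2512 × 89.2548 = 948.3858.

DWL = 948.4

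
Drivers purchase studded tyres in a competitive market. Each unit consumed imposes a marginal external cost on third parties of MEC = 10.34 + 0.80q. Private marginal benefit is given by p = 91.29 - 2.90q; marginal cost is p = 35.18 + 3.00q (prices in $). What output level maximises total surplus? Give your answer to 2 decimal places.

q* = 6.83

Social marginal benefit = demand − MEC = 80.95 - 3.70q.
Set SMB = MC: 80.95 - 3.70q = 35.18 + 3.00q → q* = 6.8313.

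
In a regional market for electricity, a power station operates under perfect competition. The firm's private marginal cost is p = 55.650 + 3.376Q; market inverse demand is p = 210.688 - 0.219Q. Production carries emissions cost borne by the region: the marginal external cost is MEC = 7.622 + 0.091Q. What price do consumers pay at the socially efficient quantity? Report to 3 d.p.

Social marginal cost = private MC + MEC = 63.272 + 3.467Q.
Set SMC = demand: 63.272 + 3.467Q = 210.688 - 0.219Q → Q* = 39.9935.
Consumer price on the demand curve at Q*: 210.688 − 0.219×39.9935 = 201.9294.

P = 201.929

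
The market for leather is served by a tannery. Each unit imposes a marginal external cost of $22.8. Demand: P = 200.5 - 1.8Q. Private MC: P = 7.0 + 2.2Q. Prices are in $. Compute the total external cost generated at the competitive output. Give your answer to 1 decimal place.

Market equilibrium (private): 7.0 + 2.2Q = 200.5 - 1.8Q → Q_m = 48.3750.
Total external cost = MEC × Q_m = 22.8 × 48.3750 = 1102.9500.

$1103.0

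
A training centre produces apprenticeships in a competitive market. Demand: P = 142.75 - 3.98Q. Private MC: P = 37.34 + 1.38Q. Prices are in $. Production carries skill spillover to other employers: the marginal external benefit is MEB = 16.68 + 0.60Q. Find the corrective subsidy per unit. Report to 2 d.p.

subsidy = $32.07 per unit

Social marginal cost = private MC − MEB = 20.66 + 0.78Q.
Set SMC = demand: 20.66 + 0.78Q = 142.75 - 3.98Q → Q* = 25.6492.
The Pigouvian subsidy equals MEB at Q*: 16.68 + 0.60×25.6492 = 32.0695.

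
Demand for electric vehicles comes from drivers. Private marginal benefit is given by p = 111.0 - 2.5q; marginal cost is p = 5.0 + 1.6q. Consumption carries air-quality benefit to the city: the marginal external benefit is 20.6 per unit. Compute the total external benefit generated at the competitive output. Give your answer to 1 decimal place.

532.6

Market equilibrium (private): 5.0 + 1.6q = 111.0 - 2.5q → q_m = 25.8537.
Total external benefit = MEB × q_m = 20.6 × 25.8537 = 532.5862.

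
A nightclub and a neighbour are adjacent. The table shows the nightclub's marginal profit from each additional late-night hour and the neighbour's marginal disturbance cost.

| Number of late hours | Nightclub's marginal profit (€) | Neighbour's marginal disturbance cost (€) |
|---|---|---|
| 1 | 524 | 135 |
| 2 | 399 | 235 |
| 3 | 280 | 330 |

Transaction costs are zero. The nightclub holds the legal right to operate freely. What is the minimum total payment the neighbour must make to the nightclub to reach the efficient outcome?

Left alone the nightclub would choose level 3 (marginal profit stays positive).
Efficient level: k* = 2 (marginal profit ≥ marginal disturbance cost through 2).
The neighbour must at least cover the nightclub's forgone profit from cutting 3→2: 280 = 280.

€280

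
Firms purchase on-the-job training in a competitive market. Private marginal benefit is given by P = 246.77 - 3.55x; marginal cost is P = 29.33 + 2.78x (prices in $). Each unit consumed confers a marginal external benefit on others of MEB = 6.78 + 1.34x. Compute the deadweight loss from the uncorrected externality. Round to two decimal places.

DWL = $279.45

Market equilibrium (private): 29.33 + 2.78x = 246.77 - 3.55x → x_m = 34.3507.
Social marginal benefit = demand + MEB = 253.55 - 2.21x.
Set SMB = MC: 253.55 - 2.21x = 29.33 + 2.78x → x* = 44.9339.
Between x* and x_m the wedge SMB − MC runs linearly from 0 to MEB(x_m), so the loss is a triangle.
DWL = ½ × 10.5832 × 52.8100 = 279.4494.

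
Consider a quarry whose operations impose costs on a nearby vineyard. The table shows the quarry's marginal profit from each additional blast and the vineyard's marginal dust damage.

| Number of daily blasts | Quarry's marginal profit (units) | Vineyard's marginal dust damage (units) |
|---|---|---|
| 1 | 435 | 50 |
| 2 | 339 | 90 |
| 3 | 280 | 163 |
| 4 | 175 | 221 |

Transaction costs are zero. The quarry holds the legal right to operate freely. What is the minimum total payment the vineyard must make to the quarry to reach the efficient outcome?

Left alone the quarry would choose level 4 (marginal profit stays positive).
Efficient level: k* = 3 (marginal profit ≥ marginal dust damage through 3).
The vineyard must at least cover the quarry's forgone profit from cutting 4→3: 175 = 175.

175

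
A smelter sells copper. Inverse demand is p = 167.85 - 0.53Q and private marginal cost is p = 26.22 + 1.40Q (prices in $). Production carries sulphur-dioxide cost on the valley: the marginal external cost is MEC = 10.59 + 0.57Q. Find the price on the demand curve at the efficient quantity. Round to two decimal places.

P = $140.07

Social marginal cost = private MC + MEC = 36.81 + 1.97Q.
Set SMC = demand: 36.81 + 1.97Q = 167.85 - 0.53Q → Q* = 52.4160.
Consumer price on the demand curve at Q*: 167.85 − 0.53×52.4160 = 140.0695.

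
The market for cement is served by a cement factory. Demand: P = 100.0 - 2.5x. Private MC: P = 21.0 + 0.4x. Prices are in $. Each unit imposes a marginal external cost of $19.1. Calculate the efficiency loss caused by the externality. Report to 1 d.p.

Market equilibrium (private): 21.0 + 0.4x = 100.0 - 2.5x → x_m = 27.2414.
Social marginal cost = private MC + MEC = 40.1 + 0.4x.
Set SMC = demand: 40.1 + 0.4x = 100.0 - 2.5x → x* = 20.6552.
The welfare-loss triangle has base |x_m − x*| and height MEC(x_m) (the vertical gap between SMC and demand is zero at x* and MEC at x_m).
DWL = ½ × 6.5862 × 19.1000 = 62.8982.

DWL = $62.9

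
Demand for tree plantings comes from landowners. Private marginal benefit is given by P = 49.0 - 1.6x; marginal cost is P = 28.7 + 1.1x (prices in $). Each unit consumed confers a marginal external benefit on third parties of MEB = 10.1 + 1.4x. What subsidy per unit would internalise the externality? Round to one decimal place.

Social marginal benefit = demand + MEB = 59.1 - 0.2x.
Set SMB = MC: 59.1 - 0.2x = 28.7 + 1.1x → x* = 23.3846.
The Pigouvian subsidy equals MEB at x*: 10.1 + 1.4×23.3846 = 42.8384.

subsidy = $42.8 per unit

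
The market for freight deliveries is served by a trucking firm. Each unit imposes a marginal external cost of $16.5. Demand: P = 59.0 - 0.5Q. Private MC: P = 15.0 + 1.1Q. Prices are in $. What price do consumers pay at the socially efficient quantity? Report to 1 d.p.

Social marginal cost = private MC + MEC = 31.5 + 1.1Q.
Set SMC = demand: 31.5 + 1.1Q = 59.0 - 0.5Q → Q* = 17.1875.
Consumer price on the demand curve at Q*: 59.0 − 0.5×17.1875 = 50.4063.

P = $50.4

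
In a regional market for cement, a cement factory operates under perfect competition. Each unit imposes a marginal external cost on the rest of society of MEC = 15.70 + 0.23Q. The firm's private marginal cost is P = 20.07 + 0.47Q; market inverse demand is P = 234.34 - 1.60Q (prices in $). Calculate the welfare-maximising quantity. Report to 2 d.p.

Q* = 86.33

Social marginal cost = private MC + MEC = 35.77 + 0.70Q.
Set SMC = demand: 35.77 + 0.70Q = 234.34 - 1.60Q → Q* = 86.3348.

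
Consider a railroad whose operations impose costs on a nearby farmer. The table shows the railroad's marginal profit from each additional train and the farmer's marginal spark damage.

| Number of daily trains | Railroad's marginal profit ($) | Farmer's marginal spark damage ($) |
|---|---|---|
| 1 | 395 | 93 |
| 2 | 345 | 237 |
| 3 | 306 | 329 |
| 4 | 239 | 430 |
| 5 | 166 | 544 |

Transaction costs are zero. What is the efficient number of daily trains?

Bargaining reaches the level where marginal profit last exceeds marginal spark damage.
That holds through level 2 (345 ≥ 237) but not at 3 (306 < 329).

2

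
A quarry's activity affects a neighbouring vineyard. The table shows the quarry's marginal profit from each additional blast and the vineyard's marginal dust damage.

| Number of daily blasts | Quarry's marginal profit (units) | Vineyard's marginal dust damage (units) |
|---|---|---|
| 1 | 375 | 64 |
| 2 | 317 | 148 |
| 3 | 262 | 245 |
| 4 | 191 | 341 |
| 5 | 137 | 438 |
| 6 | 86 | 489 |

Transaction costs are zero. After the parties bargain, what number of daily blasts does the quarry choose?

3

Bargaining reaches the level where marginal profit last exceeds marginal dust damage.
That holds through level 3 (262 ≥ 245) but not at 4 (191 < 341).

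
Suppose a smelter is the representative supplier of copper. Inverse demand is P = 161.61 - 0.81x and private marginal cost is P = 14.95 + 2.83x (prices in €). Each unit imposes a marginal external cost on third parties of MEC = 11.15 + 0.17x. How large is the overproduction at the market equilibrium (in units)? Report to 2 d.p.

4.72 units

Market equilibrium (private): 14.95 + 2.83x = 161.61 - 0.81x → x_m = 40.2912.
Social marginal cost = private MC + MEC = 26.10 + 3.00x.
Set SMC = demand: 26.10 + 3.00x = 161.61 - 0.81x → x* = 35.5669.
Gap = |40.2912 − 35.5669| = 4.7243.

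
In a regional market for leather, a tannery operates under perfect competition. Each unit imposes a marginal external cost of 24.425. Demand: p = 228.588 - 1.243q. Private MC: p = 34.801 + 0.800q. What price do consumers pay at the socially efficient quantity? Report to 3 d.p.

P = 125.545

Social marginal cost = private MC + MEC = 59.226 + 0.800q.
Set SMC = demand: 59.226 + 0.800q = 228.588 - 1.243q → q* = 82.8987.
Consumer price on the demand curve at q*: 228.588 − 1.243×82.8987 = 125.5449.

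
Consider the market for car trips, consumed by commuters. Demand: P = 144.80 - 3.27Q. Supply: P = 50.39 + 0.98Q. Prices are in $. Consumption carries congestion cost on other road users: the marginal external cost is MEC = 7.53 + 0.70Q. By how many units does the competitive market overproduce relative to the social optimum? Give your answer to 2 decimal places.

Market equilibrium (private): 50.39 + 0.98Q = 144.80 - 3.27Q → Q_m = 22.2141.
Social marginal benefit = demand − MEC = 137.27 - 3.97Q.
Set SMB = MC: 137.27 - 3.97Q = 50.39 + 0.98Q → Q* = 17.5515.
Gap = |22.2141 − 17.5515| = 4.6626.

4.66 units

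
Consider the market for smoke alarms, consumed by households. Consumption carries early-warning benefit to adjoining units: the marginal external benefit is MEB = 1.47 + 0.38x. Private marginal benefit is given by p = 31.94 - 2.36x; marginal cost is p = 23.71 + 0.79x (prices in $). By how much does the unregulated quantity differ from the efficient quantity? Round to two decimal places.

Market equilibrium (private): 23.71 + 0.79x = 31.94 - 2.36x → x_m = 2.6127.
Social marginal benefit = demand + MEB = 33.41 - 1.98x.
Set SMB = MC: 33.41 - 1.98x = 23.71 + 0.79x → x* = 3.5018.
Gap = |2.6127 − 3.5018| = 0.8891.

0.89 units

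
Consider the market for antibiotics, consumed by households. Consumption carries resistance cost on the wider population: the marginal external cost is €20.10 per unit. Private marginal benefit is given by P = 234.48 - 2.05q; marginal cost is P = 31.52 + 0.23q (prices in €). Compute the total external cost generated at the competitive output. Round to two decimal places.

Market equilibrium (private): 31.52 + 0.23q = 234.48 - 2.05q → q_m = 89.0175.
Total external cost = MEC × q_m = 20.10 × 89.0175 = 1789.2518.

€1789.25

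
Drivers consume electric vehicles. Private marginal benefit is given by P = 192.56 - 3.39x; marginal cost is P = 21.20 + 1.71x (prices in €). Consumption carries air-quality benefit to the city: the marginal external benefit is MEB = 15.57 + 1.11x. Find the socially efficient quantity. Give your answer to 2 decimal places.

Social marginal benefit = demand + MEB = 208.13 - 2.28x.
Set SMB = MC: 208.13 - 2.28x = 21.20 + 1.71x → x* = 46.8496.

x* = 46.85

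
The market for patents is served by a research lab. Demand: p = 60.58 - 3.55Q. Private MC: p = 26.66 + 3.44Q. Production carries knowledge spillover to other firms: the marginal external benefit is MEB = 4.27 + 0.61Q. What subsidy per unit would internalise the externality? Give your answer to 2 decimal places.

subsidy = 7.92 per unit

Social marginal cost = private MC − MEB = 22.39 + 2.83Q.
Set SMC = demand: 22.39 + 2.83Q = 60.58 - 3.55Q → Q* = 5.9859.
The Pigouvian subsidy equals MEB at Q*: 4.27 + 0.61×5.9859 = 7.9214.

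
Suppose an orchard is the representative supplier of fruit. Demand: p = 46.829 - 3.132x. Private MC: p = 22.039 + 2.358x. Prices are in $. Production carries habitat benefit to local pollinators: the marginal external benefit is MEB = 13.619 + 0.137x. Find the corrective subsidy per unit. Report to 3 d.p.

subsidy = $14.602 per unit

Social marginal cost = private MC − MEB = 8.420 + 2.221x.
Set SMC = demand: 8.420 + 2.221x = 46.829 - 3.132x → x* = 7.1752.
The Pigouvian subsidy equals MEB at x*: 13.619 + 0.137×7.1752 = 14.6020.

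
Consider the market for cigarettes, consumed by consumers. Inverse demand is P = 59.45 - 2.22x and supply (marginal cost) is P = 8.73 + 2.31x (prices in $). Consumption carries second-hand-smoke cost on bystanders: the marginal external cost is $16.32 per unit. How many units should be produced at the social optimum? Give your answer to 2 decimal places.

Social marginal benefit = demand − MEC = 43.13 - 2.22x.
Set SMB = MC: 43.13 - 2.22x = 8.73 + 2.31x → x* = 7.5938.

x* = 7.59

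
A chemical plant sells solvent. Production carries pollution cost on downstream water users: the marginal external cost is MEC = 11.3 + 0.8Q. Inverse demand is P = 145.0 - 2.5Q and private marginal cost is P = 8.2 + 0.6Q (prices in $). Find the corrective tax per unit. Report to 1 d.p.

tax = $37.0 per unit

Social marginal cost = private MC + MEC = 19.5 + 1.4Q.
Set SMC = demand: 19.5 + 1.4Q = 145.0 - 2.5Q → Q* = 32.1795.
The Pigouvian tax equals MEC at Q*: 11.3 + 0.8×32.1795 = 37.0436.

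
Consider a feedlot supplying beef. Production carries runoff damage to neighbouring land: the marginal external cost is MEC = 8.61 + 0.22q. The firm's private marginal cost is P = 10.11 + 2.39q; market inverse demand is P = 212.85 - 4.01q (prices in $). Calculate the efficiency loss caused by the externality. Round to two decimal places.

DWL = $18.33

Market equilibrium (private): 10.11 + 2.39q = 212.85 - 4.01q → q_m = 31.6781.
Social marginal cost = private MC + MEC = 18.72 + 2.61q.
Set SMC = demand: 18.72 + 2.61q = 212.85 - 4.01q → q* = 29.3248.
The loss is the area between SMC and demand from q* to q_m; with linear curves that's a triangle of height MEC(q_m).
DWL = ½ × 2.3533 × 15.5792 = 18.3313.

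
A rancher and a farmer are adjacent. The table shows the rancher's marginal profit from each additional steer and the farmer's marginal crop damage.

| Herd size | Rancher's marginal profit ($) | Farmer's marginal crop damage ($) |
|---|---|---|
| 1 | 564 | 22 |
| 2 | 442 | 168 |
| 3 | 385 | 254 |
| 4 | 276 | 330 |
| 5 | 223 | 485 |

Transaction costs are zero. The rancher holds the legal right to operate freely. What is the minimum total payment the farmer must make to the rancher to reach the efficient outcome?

$499

Left alone the rancher would choose level 5 (marginal profit stays positive).
Efficient level: k* = 3 (marginal profit ≥ marginal crop damage through 3).
The farmer must at least cover the rancher's forgone profit from cutting 5→3: 276 + 223 = 499.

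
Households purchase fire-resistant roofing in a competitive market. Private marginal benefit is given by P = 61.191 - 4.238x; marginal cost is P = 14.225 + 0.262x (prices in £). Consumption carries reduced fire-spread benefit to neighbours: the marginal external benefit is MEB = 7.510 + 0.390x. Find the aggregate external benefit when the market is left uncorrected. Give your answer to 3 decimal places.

£99.622

Market equilibrium (private): 14.225 + 0.262x = 61.191 - 4.238x → x_m = 10.4369.
Total external benefit = ∫₀^{x_m} (7.510 + 0.390x) dx = 7.510×10.4369 + ½×0.390×10.4369² = 99.6223.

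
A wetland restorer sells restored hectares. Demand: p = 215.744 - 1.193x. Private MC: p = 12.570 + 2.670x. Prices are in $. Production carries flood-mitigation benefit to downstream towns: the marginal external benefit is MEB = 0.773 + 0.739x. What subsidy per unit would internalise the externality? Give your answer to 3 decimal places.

subsidy = $49.018 per unit

Social marginal cost = private MC − MEB = 11.797 + 1.931x.
Set SMC = demand: 11.797 + 1.931x = 215.744 - 1.193x → x* = 65.2839.
The Pigouvian subsidy equals MEB at x*: 0.773 + 0.739×65.2839 = 49.0178.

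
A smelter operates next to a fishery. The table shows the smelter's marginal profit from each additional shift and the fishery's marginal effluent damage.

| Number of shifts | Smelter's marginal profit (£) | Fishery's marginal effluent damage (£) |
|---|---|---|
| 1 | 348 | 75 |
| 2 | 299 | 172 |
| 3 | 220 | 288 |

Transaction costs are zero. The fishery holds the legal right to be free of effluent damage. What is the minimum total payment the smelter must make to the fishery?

Efficient level: marginal profit ≥ marginal effluent damage through level 2, so k* = 2.
With the fishery holding the right, the smelter must at least compensate total damage at k*: 75 + 172 = 247.

£247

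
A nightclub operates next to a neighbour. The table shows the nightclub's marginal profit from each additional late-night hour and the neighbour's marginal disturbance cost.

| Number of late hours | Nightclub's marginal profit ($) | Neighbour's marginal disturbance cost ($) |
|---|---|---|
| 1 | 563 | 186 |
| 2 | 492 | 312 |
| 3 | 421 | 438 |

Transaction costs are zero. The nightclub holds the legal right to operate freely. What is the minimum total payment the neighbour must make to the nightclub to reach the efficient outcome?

Left alone the nightclub would choose level 3 (marginal profit stays positive).
Efficient level: k* = 2 (marginal profit ≥ marginal disturbance cost through 2).
The neighbour must at least cover the nightclub's forgone profit from cutting 3→2: 421 = 421.

$421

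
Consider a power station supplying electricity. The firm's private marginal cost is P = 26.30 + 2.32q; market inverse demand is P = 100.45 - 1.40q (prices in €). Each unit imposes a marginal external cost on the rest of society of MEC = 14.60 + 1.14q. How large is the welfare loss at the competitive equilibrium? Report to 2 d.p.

DWL = €143.32

Market equilibrium (private): 26.30 + 2.32q = 100.45 - 1.40q → q_m = 19.9328.
Social marginal cost = private MC + MEC = 40.90 + 3.46q.
Set SMC = demand: 40.90 + 3.46q = 100.45 - 1.40q → q* = 12.2531.
The welfare-loss triangle has base |q_m − q*| and height MEC(q_m) (the vertical gap between SMC and demand is zero at q* and MEC at q_m).
DWL = ½ × 7.6797 × 37.3234 = 143.3163.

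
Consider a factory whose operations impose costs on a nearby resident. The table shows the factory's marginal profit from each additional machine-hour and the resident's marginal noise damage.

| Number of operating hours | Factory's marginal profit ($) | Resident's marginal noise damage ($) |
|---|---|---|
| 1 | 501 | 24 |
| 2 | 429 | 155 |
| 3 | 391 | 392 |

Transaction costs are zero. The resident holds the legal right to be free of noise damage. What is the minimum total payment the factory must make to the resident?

$179

Efficient level: marginal profit ≥ marginal noise damage through level 2, so k* = 2.
With the resident holding the right, the factory must at least compensate total damage at k*: 24 + 155 = 179.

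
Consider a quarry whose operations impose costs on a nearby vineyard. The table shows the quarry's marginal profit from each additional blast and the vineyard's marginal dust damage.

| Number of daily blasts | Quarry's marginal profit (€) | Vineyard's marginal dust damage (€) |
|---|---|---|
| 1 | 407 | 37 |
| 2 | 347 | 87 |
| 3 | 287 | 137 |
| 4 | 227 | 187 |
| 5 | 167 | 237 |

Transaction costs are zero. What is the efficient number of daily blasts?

4

Bargaining reaches the level where marginal profit last exceeds marginal dust damage.
That holds through level 4 (227 ≥ 187) but not at 5 (167 < 237).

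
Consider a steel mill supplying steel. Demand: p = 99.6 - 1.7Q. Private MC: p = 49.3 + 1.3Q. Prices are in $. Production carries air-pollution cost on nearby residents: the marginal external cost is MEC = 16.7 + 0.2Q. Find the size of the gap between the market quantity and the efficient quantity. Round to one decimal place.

Market equilibrium (private): 49.3 + 1.3Q = 99.6 - 1.7Q → Q_m = 16.7667.
Social marginal cost = private MC + MEC = 66.0 + 1.5Q.
Set SMC = demand: 66.0 + 1.5Q = 99.6 - 1.7Q → Q* = 10.5000.
Gap = |16.7667 − 10.5000| = 6.2667.

6.3 units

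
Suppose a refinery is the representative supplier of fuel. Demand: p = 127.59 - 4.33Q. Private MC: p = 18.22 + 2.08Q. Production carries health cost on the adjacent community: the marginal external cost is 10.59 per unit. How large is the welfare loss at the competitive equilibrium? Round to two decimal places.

Market equilibrium (private): 18.22 + 2.08Q = 127.59 - 4.33Q → Q_m = 17.0624.
Social marginal cost = private MC + MEC = 28.81 + 2.08Q.
Set SMC = demand: 28.81 + 2.08Q = 127.59 - 4.33Q → Q* = 15.4103.
The welfare-loss triangle has base |Q_m − Q*| and height MEC(Q_m) (the vertical gap between SMC and demand is zero at Q* and MEC at Q_m).
DWL = ½ × 1.6521 × 10.5900 = 8.7479.

DWL = 8.75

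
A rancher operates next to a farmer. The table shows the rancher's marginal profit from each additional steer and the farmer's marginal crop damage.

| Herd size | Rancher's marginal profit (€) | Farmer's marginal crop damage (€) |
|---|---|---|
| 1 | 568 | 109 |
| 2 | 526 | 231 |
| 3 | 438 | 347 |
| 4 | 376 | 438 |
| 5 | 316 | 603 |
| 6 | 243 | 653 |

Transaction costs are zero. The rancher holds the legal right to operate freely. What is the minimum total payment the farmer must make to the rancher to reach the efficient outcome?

Left alone the rancher would choose level 6 (marginal profit stays positive).
Efficient level: k* = 3 (marginal profit ≥ marginal crop damage through 3).
The farmer must at least cover the rancher's forgone profit from cutting 6→3: 376 + 316 + 243 = 935.

€935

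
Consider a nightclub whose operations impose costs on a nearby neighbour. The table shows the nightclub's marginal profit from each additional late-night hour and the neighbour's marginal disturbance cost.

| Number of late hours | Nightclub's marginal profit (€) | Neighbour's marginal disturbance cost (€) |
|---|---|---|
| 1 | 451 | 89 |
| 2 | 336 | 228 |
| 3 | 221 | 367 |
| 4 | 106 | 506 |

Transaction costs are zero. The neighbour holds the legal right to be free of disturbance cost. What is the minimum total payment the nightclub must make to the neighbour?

Efficient level: marginal profit ≥ marginal disturbance cost through level 2, so k* = 2.
With the neighbour holding the right, the nightclub must at least compensate total damage at k*: 89 + 228 = 317.

€317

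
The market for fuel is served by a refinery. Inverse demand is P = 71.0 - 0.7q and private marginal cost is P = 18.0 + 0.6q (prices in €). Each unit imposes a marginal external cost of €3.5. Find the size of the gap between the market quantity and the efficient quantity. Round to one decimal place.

Market equilibrium (private): 18.0 + 0.6q = 71.0 - 0.7q → q_m = 40.7692.
Social marginal cost = private MC + MEC = 21.5 + 0.6q.
Set SMC = demand: 21.5 + 0.6q = 71.0 - 0.7q → q* = 38.0769.
Gap = |40.7692 − 38.0769| = 2.6923.

2.7 units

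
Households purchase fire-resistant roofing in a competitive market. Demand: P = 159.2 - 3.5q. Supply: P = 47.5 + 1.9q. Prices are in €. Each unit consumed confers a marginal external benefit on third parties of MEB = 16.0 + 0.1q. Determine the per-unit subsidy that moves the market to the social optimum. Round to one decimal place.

Social marginal benefit = demand + MEB = 175.2 - 3.4q.
Set SMB = MC: 175.2 - 3.4q = 47.5 + 1.9q → q* = 24.0943.
The Pigouvian subsidy equals MEB at q*: 16.0 + 0.1×24.0943 = 18.4094.

subsidy = €18.4 per unit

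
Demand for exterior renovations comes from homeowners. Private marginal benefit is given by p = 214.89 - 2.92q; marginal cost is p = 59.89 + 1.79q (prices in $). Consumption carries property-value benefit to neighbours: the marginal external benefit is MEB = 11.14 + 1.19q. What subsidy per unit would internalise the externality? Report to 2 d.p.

subsidy = $67.31 per unit

Social marginal benefit = demand + MEB = 226.03 - 1.73q.
Set SMB = MC: 226.03 - 1.73q = 59.89 + 1.79q → q* = 47.1989.
The Pigouvian subsidy equals MEB at q*: 11.14 + 1.19×47.1989 = 67.3067.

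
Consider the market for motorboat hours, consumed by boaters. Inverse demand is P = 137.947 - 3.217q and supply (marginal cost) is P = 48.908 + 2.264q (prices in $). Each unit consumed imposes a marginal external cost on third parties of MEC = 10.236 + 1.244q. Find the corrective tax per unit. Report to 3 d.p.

tax = $24.813 per unit

Social marginal benefit = demand − MEC = 127.711 - 4.461q.
Set SMB = MC: 127.711 - 4.461q = 48.908 + 2.264q → q* = 11.7179.
The Pigouvian tax equals MEC at q*: 10.236 + 1.244×11.7179 = 24.8131.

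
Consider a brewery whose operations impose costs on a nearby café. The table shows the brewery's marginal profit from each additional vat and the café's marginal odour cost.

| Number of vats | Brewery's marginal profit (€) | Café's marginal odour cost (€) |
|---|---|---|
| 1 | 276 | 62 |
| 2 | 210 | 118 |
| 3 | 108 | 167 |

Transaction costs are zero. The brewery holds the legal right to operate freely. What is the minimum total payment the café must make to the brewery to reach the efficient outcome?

€108

Left alone the brewery would choose level 3 (marginal profit stays positive).
Efficient level: k* = 2 (marginal profit ≥ marginal odour cost through 2).
The café must at least cover the brewery's forgone profit from cutting 3→2: 108 = 108.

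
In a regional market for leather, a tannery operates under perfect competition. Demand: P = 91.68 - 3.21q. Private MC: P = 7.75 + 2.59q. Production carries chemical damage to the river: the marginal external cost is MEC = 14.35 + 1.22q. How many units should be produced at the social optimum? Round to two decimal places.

Social marginal cost = private MC + MEC = 22.10 + 3.81q.
Set SMC = demand: 22.10 + 3.81q = 91.68 - 3.21q → q* = 9.9117.

q* = 9.91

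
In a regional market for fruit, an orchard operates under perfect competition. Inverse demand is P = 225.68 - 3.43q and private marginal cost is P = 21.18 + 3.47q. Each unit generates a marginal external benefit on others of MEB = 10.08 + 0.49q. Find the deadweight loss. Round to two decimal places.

Market equilibrium (private): 21.18 + 3.47q = 225.68 - 3.43q → q_m = 29.6377.
Social marginal cost = private MC − MEB = 11.10 + 2.98q.
Set SMC = demand: 11.10 + 2.98q = 225.68 - 3.43q → q* = 33.4758.
Between q* and q_m the wedge demand − SMC runs linearly from 0 to MEB(q_m), so the loss is a triangle.
DWL = ½ × 3.8381 × 24.6025 = 47.2134.

DWL = 47.21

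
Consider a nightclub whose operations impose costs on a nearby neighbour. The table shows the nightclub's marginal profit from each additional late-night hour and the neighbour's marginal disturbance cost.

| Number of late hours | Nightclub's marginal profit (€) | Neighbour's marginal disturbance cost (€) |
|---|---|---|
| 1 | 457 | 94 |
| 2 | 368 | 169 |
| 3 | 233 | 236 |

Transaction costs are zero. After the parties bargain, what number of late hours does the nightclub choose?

Bargaining reaches the level where marginal profit last exceeds marginal disturbance cost.
That holds through level 2 (368 ≥ 169) but not at 3 (233 < 236).

2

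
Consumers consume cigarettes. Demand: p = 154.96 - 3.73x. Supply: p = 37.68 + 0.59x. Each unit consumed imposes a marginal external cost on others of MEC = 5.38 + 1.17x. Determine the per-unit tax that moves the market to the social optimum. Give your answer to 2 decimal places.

tax = 29.23 per unit

Social marginal benefit = demand − MEC = 149.58 - 4.90x.
Set SMB = MC: 149.58 - 4.90x = 37.68 + 0.59x → x* = 20.3825.
The Pigouvian tax equals MEC at x*: 5.38 + 1.17×20.3825 = 29.2275.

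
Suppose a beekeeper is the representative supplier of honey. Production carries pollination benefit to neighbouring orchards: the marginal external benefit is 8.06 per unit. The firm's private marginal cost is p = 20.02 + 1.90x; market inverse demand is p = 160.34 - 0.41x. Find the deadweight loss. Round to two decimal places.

DWL = 14.06

Market equilibrium (private): 20.02 + 1.90x = 160.34 - 0.41x → x_m = 60.7446.
Social marginal cost = private MC − MEB = 11.96 + 1.90x.
Set SMC = demand: 11.96 + 1.90x = 160.34 - 0.41x → x* = 64.2338.
Height of the DWL triangle at x_m is demand(x_m) − SMC(x_m) = MEB(x_m) = 8.0600.
DWL = ½ × 3.4892 × 8.0600 = 14.0615.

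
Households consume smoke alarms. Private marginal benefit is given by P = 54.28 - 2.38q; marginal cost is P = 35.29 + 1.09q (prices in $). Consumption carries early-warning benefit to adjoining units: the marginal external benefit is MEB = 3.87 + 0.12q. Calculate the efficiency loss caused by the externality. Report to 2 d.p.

DWL = $3.06

Market equilibrium (private): 35.29 + 1.09q = 54.28 - 2.38q → q_m = 5.4726.
Social marginal benefit = demand + MEB = 58.15 - 2.26q.
Set SMB = MC: 58.15 - 2.26q = 35.29 + 1.09q → q* = 6.8239.
The welfare-loss triangle has base |q_m − q*| and height MEB(q_m) (the vertical gap between SMB and MC is zero at q* and MEB at q_m).
DWL = ½ × 1.3513 × 4.5267 = 3.0585.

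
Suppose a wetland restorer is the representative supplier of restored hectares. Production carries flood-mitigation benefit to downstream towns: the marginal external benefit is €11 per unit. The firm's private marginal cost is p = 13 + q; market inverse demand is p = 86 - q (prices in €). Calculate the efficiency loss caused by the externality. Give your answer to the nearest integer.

DWL = €30

Market equilibrium (private): 13 + q = 86 - q → q_m = 36.5000.
Social marginal cost = private MC − MEB = 2 + q.
Set SMC = demand: 2 + q = 86 - q → q* = 42.0000.
The loss is the area between SMC and demand from q* to q_m; with linear curves that's a triangle of height MEB(q_m).
DWL = ½ × 5.5000 × 11.0000 = 30.2500.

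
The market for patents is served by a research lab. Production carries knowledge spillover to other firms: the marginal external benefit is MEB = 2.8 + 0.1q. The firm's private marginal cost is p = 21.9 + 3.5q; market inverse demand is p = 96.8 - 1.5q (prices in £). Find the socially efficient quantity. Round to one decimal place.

Social marginal cost = private MC − MEB = 19.1 + 3.4q.
Set SMC = demand: 19.1 + 3.4q = 96.8 - 1.5q → q* = 15.8571.

q* = 15.9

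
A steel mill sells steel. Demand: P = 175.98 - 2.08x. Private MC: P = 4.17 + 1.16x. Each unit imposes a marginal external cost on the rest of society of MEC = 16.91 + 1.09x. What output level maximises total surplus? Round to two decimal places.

x* = 35.77

Social marginal cost = private MC + MEC = 21.08 + 2.25x.
Set SMC = demand: 21.08 + 2.25x = 175.98 - 2.08x → x* = 35.7737.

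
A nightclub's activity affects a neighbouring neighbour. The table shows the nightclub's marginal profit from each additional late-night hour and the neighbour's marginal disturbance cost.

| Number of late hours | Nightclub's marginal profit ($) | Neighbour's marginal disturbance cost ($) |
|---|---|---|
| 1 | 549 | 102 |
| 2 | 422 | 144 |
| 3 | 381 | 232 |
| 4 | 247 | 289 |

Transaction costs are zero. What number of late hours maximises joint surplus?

Bargaining reaches the level where marginal profit last exceeds marginal disturbance cost.
That holds through level 3 (381 ≥ 232) but not at 4 (247 < 289).

3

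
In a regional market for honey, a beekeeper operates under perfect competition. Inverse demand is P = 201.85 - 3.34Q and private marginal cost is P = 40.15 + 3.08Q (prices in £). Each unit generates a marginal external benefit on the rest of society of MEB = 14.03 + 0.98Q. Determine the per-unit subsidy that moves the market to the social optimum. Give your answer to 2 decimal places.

subsidy = £45.69 per unit

Social marginal cost = private MC − MEB = 26.12 + 2.10Q.
Set SMC = demand: 26.12 + 2.10Q = 201.85 - 3.34Q → Q* = 32.3033.
The Pigouvian subsidy equals MEB at Q*: 14.03 + 0.98×32.3033 = 45.6872.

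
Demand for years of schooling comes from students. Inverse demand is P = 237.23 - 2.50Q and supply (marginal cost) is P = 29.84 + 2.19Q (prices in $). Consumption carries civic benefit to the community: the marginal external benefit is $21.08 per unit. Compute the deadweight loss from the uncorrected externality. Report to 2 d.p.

Market equilibrium (private): 29.84 + 2.19Q = 237.23 - 2.50Q → Q_m = 44.2196.
Social marginal benefit = demand + MEB = 258.31 - 2.50Q.
Set SMB = MC: 258.31 - 2.50Q = 29.84 + 2.19Q → Q* = 48.7143.
Between Q* and Q_m the wedge SMB − MC runs linearly from 0 to MEB(Q_m), so the loss is a triangle.
DWL = ½ × 4.4947 × 21.0800 = 47.3741.

DWL = $47.37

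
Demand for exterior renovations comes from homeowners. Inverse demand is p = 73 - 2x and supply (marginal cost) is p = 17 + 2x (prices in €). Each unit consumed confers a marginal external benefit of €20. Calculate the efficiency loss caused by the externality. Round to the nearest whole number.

Market equilibrium (private): 17 + 2x = 73 - 2x → x_m = 14.0000.
Social marginal benefit = demand + MEB = 93 - 2x.
Set SMB = MC: 93 - 2x = 17 + 2x → x* = 19.0000.
The welfare-loss triangle has base |x_m − x*| and height MEB(x_m) (the vertical gap between SMB and MC is zero at x* and MEB at x_m).
DWL = ½ × 5.0000 × 20.0000 = 50.0000.

DWL = €50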